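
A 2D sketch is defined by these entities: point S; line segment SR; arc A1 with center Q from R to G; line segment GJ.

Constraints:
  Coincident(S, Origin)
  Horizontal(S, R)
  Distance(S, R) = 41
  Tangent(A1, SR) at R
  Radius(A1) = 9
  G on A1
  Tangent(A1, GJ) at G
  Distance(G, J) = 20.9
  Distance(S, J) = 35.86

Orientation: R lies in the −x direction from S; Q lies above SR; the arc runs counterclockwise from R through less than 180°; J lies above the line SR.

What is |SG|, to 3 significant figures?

33.1

S is at the origin; S and R share the same y with |SR| = 41.0 and R on the −x side, so R = (-41.0, 0.00). A1 meets SR tangentially, so QR is at right angles to SR, so Q = R + (0, 9) = (-41.0, 9.00). Since QG ⟂ GJ (tangency), |QJ| = √(9.0² + 20.9²) = 22.8 regardless of where G sits on A1. So J lies on both circle(S, 35.86) and circle(Q, 22.8); the above-SR intersection is J = (-25.3, 25.4). G is the foot of the tangent from J: G = (-32.6, 5.86).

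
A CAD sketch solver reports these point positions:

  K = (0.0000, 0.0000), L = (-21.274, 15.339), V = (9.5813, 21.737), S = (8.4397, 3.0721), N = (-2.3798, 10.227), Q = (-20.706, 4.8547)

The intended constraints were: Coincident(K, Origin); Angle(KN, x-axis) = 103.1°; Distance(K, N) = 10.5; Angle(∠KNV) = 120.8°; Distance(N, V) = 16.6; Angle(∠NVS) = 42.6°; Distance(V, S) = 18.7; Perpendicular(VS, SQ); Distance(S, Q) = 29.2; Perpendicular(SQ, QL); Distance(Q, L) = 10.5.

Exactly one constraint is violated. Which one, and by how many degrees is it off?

Perpendicular(SQ, QL) — off by 6.60°.

K = (0.00, 0.00) ✓; KN at 103.1° ✓; |KN| = 10.50 ✓; ∠KNV = 120.8° ✓; |NV| = 16.60 ✓; ∠NVS = 42.60° ✓; |VS| = 18.70 ✓; ∠(VS, SQ) = 90.00° ✓; |SQ| = 29.20 ✓; ∠(SQ, QL) = 83.40° ✗; |QL| = 10.50 ✓.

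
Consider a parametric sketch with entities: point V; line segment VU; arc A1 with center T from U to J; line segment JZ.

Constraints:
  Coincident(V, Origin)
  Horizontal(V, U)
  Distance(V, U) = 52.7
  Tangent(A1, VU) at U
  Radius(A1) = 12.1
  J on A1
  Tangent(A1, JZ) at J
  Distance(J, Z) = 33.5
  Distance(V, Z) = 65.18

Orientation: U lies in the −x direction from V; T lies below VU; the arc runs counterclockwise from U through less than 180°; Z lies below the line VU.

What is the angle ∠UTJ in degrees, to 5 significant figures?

121.96°

Checks: |TJ| = 12.10 ✓; ∠(TJ, JZ) = 90.00° ✓; |JZ| = 33.50 ✓; |VZ| = 65.18 ✓.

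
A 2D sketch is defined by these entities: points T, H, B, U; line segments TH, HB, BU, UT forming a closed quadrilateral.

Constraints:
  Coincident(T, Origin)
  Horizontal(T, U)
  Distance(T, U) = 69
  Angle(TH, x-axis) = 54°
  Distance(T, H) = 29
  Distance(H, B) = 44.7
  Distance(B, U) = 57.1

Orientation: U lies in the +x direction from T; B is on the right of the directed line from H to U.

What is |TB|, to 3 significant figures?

26.6

Checks: |HB| = 44.70 ✓; |BU| = 57.10 ✓.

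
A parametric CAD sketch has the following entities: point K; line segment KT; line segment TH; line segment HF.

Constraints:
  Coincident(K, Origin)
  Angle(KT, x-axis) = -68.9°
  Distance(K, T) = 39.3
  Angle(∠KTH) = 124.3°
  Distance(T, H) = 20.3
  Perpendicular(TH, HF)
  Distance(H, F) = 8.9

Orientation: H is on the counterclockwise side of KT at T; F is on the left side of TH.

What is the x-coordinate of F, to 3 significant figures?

35.9

K is at the origin; KT runs at -68.9° with length 39.3, so T = 39.3·(cos -68.9°, sin -68.9°) = (14.1, -36.7). ∠KTH = 124.3°, so TH runs at -68.9° + (180° − 124.3°) = -13.2° from the x-axis; with |TH| = 20.3, H = T + 20.3·(cos -13.2°, sin -13.2°) = (33.9, -41.3). TH is perpendicular to HF; with |HF| = 8.9 on the left of TH, F = H + 8.9·(0.228, 0.974) = (35.9, -32.6). So F.x = 35.9.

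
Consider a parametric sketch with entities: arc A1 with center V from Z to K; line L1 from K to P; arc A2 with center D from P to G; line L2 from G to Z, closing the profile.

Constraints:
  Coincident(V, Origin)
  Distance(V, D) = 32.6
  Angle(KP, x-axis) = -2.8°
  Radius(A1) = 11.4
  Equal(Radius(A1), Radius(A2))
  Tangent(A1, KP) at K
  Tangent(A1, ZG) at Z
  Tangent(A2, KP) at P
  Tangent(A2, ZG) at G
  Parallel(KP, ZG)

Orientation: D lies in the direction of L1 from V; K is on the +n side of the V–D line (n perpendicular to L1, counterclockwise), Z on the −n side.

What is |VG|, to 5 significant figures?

34.536

Tangency of A1 to both parallel lines with radius 11.4 puts K and Z at V ± 11.4·n: K = (0.55689, 11.386), Z = (-0.55689, -11.386). Equal radii place P and G the same way about D: P = D + 11.4·n = (33.118, 9.7939), G = D − 11.4·n = (32.004, -12.979). Then |VG| = |G − V| = 34.536.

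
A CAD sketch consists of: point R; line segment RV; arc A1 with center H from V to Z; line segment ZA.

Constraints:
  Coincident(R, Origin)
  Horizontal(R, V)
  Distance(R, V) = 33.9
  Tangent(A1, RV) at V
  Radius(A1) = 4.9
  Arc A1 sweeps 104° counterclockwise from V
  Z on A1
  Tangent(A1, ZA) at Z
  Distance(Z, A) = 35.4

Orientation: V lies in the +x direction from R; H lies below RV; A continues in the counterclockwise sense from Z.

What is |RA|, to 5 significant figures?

55.289

R is at the origin; RV is horizontal with |RV| = 33.9 and V on the +x side, so V = (33.900, 0.0000). Tangency of A1 to RV means the radius HV is perpendicular to RV, so H = V + (0, -4.9) = (33.900, -4.9000). On A1, V sits at bearing 90° from H; a 104° counterclockwise sweep puts Z at bearing 194°, so Z = H + 4.9·(cos 194°, sin 194°) = (29.146, -6.0854). Since A1 is tangent to ZA there, HZ ⟂ ZA, so ZA runs along (−sin 194°, cos 194°); with |ZA| = 35.4, A = (37.710, -40.434). Then |RA| = |A − R| = 55.289.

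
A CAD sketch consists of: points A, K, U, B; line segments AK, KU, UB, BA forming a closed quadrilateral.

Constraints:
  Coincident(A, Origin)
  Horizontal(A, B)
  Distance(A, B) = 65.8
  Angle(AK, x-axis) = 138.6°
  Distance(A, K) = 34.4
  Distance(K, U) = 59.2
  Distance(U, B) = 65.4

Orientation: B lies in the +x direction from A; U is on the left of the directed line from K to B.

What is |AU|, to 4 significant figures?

57.83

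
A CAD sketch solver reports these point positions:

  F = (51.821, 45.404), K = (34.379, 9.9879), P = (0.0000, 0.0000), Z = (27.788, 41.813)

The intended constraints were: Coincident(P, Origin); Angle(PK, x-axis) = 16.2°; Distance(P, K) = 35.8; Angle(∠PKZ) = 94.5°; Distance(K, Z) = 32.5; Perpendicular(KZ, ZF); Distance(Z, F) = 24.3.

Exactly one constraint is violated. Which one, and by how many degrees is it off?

Perpendicular(KZ, ZF) — off by 3.20°.

P = (0.00, 0.00) ✓; PK at 16.20° ✓; |PK| = 35.80 ✓; ∠PKZ = 94.50° ✓; |KZ| = 32.50 ✓; ∠(KZ, ZF) = 93.20° ✗; |ZF| = 24.30 ✓.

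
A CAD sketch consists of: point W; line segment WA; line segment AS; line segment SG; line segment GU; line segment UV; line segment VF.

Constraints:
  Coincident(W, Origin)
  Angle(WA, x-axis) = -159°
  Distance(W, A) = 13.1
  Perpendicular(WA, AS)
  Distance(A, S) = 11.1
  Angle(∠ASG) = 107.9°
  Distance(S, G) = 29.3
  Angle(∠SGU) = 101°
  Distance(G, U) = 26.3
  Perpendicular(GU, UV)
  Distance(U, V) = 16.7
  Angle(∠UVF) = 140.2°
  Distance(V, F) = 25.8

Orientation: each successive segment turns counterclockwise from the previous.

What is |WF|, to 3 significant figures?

13.9

W is at the origin; WA runs at -159.0° with length 13.1, so A = (-12.2, -4.69). WA ⟂ AS, so AS runs at -69.0°; with |AS| = 11.1, S = (-8.25, -15.1). ∠ASG = 107.9° gives SG at 3.10° from the x-axis; with |SG| = 29.3, G = (21.0, -13.5). ∠SGU = 101.0° gives GU at 82.1° from the x-axis; with |GU| = 26.3, U = (24.6, 12.6). GU ⟂ UV, so UV runs at 172°; with |UV| = 16.7, V = (8.08, 14.9). ∠UVF = 140.2° gives VF at -148° from the x-axis; with |VF| = 25.8, F = (-13.8, 1.24). Then |WF| = |F − W| = 13.9.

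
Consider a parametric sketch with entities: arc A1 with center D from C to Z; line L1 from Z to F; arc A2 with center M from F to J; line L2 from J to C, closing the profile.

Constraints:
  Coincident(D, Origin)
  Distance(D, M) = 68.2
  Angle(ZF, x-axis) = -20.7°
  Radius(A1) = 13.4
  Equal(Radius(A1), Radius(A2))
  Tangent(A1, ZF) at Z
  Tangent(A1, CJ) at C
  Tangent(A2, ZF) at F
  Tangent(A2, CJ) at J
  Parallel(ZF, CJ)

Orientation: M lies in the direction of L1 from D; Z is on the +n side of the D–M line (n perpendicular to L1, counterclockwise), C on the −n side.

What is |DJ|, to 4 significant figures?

69.50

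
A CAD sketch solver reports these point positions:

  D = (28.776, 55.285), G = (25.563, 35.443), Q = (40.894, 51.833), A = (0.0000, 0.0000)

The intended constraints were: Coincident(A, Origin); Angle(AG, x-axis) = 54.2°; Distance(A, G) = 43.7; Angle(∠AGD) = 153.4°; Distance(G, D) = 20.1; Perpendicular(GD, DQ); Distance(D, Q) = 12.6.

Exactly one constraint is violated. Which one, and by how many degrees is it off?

Perpendicular(GD, DQ) — off by 6.70°.

A = (0.00, 0.00) ✓; AG at 54.20° ✓; |AG| = 43.70 ✓; ∠AGD = 153.4° ✓; |GD| = 20.10 ✓; ∠(GD, DQ) = 96.70° ✗; |DQ| = 12.60 ✓.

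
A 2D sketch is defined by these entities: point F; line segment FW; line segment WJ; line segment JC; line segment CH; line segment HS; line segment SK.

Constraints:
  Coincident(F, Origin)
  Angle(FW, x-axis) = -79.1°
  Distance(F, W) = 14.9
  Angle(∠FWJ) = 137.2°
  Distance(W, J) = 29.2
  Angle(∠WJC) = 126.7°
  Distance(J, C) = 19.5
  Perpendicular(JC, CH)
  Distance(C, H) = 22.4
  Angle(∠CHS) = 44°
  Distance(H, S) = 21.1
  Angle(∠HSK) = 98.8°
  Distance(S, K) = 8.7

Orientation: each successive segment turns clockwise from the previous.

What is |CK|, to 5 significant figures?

9.4018

F is at the origin; FW runs at -79.1° with length 14.9, so W = (2.8175, -14.631). ∠FWJ = 137.2° gives WJ at -121.90° from the x-axis; with |WJ| = 29.2, J = (-12.613, -39.421). ∠WJC = 126.7° gives JC at -175.20° from the x-axis; with |JC| = 19.5, C = (-32.044, -41.053). JC is perpendicular to CH, so CH runs at 94.800°; with |CH| = 22.4, H = (-33.919, -18.731). ∠CHS = 44.0° gives HS at -41.200° from the x-axis; with |HS| = 21.1, S = (-18.043, -32.630). ∠HSK = 98.8° gives SK at -122.40° from the x-axis; with |SK| = 8.7, K = (-22.705, -39.975). Then |CK| = |K − C| = 9.4018.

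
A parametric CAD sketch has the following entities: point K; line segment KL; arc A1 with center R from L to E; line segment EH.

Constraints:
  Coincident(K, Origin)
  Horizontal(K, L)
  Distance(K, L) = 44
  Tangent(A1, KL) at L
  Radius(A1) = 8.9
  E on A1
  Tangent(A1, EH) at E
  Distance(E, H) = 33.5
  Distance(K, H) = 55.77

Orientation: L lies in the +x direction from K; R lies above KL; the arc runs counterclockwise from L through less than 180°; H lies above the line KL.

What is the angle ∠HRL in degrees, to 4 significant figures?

166.6°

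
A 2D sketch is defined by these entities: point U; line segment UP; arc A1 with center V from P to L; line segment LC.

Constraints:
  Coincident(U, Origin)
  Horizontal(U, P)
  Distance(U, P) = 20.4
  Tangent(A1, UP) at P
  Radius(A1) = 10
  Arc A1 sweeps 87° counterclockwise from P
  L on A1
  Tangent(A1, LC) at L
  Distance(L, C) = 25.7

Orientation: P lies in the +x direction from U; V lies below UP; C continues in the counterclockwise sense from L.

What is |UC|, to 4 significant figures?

36.29

U is at the origin; UP is horizontal with |UP| = 20.4 and P on the +x side, so P = (20.40, 0.000). Since A1 is tangent to UP there, VP ⟂ UP, so V = P + (0, -10) = (20.40, -10.00). On A1, P sits at bearing 90° from V; an 87° counterclockwise sweep puts L at bearing 177°, so L = V + 10.0·(cos 177°, sin 177°) = (10.41, -9.477). The tangent condition forces VL to be normal to LC, so LC runs along (−sin 177°, cos 177°); with |LC| = 25.7, C = (9.069, -35.14). Then |UC| = |C − U| = 36.29.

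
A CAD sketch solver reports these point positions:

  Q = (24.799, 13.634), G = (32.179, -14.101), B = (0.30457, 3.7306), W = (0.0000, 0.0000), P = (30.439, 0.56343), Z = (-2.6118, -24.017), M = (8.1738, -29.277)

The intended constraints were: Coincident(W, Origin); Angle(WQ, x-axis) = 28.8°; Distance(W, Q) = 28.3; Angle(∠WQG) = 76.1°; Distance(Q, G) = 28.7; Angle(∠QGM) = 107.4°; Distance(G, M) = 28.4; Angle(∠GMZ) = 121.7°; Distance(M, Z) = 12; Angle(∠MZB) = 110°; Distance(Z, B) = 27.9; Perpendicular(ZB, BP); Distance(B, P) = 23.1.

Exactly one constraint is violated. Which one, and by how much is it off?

Distance(B, P) = 23.1 — off by 7.20.

W = (0.00, 0.00) ✓; WQ at 28.80° ✓; |WQ| = 28.30 ✓; ∠WQG = 76.10° ✓; |QG| = 28.70 ✓; ∠QGM = 107.4° ✓; |GM| = 28.40 ✓; ∠GMZ = 121.7° ✓; |MZ| = 12.00 ✓; ∠MZB = 110.0° ✓; |ZB| = 27.90 ✓; ∠(ZB, BP) = 90.00° ✓; |BP| = 30.30 ✗.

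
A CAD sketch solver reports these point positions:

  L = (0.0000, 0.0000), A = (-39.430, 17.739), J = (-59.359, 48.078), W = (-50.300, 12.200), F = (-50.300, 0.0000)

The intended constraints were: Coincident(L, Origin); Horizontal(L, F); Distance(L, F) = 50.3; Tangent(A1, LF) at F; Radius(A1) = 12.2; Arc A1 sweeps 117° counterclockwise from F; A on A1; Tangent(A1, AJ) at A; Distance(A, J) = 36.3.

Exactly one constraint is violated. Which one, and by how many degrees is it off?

Tangent(A1, AJ) at A — off by 6.30°.

L = (0.00, 0.00) ✓; L.y = 0.00, F.y = 0.00 ✓; |LF| = 50.30 ✓; ∠(WF, FL) = 90.00° ✓; |WF| = 12.20 ✓; bearing(W→A) − bearing(W→F) = 117.0° ✓; |WA| = 12.20 ✓; ∠(WA, AJ) = 83.70° ✗; |AJ| = 36.30 ✓.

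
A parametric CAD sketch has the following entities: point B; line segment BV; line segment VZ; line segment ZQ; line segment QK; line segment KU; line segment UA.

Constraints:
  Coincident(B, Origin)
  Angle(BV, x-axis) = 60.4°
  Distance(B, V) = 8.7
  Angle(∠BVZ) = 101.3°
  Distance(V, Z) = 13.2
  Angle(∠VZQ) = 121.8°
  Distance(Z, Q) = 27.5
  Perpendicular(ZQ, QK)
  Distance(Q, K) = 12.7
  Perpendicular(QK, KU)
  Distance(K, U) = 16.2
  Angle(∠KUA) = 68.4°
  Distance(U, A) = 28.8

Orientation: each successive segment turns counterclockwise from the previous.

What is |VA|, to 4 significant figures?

38.38

QK is perpendicular to KU, so KU runs at 17.30°; with |KU| = 16.2, U = (-12.69, 0.7214). ∠KUA = 68.4° gives UA at 128.9° from the x-axis; with |UA| = 28.8, A = (-30.78, 23.13). Then |VA| = |A − V| = 38.38.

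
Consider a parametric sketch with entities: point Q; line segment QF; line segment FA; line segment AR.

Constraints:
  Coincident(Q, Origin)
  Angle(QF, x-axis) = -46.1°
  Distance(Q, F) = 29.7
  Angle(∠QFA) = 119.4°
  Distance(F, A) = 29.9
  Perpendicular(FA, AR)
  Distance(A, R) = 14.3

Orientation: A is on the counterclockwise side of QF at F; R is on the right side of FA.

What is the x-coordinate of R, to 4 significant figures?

53.12

Q is at the origin; QF runs at -46.1° with length 29.7, so F = 29.7·(cos -46.1°, sin -46.1°) = (20.59, -21.40). ∠QFA = 119.4°, so FA runs at -46.1° + (180° − 119.4°) = 14.50° from the x-axis; with |FA| = 29.9, A = F + 29.9·(cos 14.50°, sin 14.50°) = (49.54, -13.91). FA ⟂ AR; with |AR| = 14.3 on the right of FA, R = A + 14.3·(0.2504, -0.9681) = (53.12, -27.76). So R.x = 53.12.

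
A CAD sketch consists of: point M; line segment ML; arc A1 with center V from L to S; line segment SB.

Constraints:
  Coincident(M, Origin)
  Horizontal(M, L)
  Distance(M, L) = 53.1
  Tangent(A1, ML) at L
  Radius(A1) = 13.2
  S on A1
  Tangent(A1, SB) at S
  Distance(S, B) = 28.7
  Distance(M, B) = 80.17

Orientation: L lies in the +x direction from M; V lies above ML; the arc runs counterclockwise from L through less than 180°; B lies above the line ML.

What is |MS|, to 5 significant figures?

67.266

Checks: |VS| = 13.20 ✓; ∠(VS, SB) = 90.00° ✓; |SB| = 28.70 ✓; |MB| = 80.17 ✓.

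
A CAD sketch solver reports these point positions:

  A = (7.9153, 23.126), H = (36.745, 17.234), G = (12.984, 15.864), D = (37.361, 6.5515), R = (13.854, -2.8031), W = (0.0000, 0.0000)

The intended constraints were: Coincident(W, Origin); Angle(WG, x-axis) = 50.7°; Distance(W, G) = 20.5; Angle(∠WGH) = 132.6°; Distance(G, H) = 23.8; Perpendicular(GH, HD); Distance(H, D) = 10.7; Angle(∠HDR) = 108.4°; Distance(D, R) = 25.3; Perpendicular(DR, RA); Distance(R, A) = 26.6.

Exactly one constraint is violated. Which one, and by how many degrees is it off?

Perpendicular(DR, RA) — off by 8.80°.

W = (0.00, 0.00) ✓; WG at 50.70° ✓; |WG| = 20.50 ✓; ∠WGH = 132.6° ✓; |GH| = 23.80 ✓; ∠(GH, HD) = 90.00° ✓; |HD| = 10.70 ✓; ∠HDR = 108.4° ✓; |DR| = 25.30 ✓; ∠(DR, RA) = 98.80° ✗; |RA| = 26.60 ✓.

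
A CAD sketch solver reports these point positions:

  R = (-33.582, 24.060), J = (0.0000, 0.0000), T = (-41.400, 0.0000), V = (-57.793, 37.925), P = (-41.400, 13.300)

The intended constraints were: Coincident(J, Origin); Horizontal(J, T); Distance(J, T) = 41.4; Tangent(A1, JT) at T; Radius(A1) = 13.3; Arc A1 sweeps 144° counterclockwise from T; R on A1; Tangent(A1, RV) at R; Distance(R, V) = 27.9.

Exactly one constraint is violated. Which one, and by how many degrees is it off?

Tangent(A1, RV) at R — off by 6.20°.

J = (0.00, 0.00) ✓; J.y = 0.00, T.y = 0.00 ✓; |JT| = 41.40 ✓; ∠(PT, TJ) = 90.00° ✓; |PT| = 13.30 ✓; bearing(P→R) − bearing(P→T) = 144.0° ✓; |PR| = 13.30 ✓; ∠(PR, RV) = 83.80° ✗; |RV| = 27.90 ✓.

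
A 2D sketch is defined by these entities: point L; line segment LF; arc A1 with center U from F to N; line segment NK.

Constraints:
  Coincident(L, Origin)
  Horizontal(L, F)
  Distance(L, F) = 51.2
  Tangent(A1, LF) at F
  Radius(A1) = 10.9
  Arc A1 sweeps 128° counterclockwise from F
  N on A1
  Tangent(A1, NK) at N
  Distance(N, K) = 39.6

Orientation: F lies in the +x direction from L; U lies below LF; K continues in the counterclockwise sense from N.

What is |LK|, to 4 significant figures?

82.89

On A1, F sits at bearing 90° from U; a 128° counterclockwise sweep puts N at bearing 218°, so N = U + 10.9·(cos 218°, sin 218°) = (42.61, -17.61). Tangency of A1 to NK means the radius UN is perpendicular to NK, so NK runs along (−sin 218°, cos 218°); with |NK| = 39.6, K = (66.99, -48.82). Then |LK| = |K − L| = 82.89.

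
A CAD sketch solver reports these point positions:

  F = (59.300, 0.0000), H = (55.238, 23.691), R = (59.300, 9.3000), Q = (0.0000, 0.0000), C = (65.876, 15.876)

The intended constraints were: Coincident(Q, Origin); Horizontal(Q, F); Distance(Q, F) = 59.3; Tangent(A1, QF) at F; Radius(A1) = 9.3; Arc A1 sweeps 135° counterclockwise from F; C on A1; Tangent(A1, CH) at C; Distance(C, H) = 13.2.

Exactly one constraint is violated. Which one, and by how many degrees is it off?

Tangent(A1, CH) at C — off by 8.70°.

Q = (0.00, 0.00) ✓; Q.y = 0.00, F.y = 0.00 ✓; |QF| = 59.30 ✓; ∠(RF, FQ) = 90.00° ✓; |RF| = 9.300 ✓; bearing(R→C) − bearing(R→F) = 135.0° ✓; |RC| = 9.300 ✓; ∠(RC, CH) = 81.30° ✗; |CH| = 13.20 ✓.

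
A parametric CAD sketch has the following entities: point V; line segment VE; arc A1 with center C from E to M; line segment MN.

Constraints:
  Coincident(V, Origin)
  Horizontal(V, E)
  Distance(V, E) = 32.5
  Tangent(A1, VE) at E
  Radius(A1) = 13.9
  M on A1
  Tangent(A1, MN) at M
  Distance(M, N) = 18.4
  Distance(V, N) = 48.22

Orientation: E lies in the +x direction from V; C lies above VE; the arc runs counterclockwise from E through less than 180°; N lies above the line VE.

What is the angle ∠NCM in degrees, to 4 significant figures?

52.93°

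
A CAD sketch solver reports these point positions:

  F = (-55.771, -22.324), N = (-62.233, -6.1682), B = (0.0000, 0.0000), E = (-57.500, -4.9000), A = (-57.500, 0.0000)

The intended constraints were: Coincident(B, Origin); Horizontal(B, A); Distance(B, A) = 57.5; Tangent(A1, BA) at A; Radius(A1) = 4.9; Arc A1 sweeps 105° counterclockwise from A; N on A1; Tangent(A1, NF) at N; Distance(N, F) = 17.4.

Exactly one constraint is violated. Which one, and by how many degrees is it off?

Tangent(A1, NF) at N — off by 6.80°.

B = (0.00, 0.00) ✓; B.y = 0.00, A.y = 0.00 ✓; |BA| = 57.50 ✓; ∠(EA, AB) = 90.00° ✓; |EA| = 4.900 ✓; bearing(E→N) − bearing(E→A) = 105.0° ✓; |EN| = 4.900 ✓; ∠(EN, NF) = 83.20° ✗; |NF| = 17.40 ✓.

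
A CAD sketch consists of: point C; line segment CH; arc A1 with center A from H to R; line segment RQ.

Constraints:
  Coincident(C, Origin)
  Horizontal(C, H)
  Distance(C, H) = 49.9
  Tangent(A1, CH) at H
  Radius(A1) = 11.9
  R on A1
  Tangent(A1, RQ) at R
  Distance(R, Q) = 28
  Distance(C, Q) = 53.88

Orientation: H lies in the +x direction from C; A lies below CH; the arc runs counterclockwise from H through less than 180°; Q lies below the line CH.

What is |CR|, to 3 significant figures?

39.7

C is at the origin; C and H share the same y with |CH| = 49.9 and H on the +x side, so H = (49.9, 0.00). Tangency of A1 to CH means the radius AH is perpendicular to CH, so A = H + (0, -11.9) = (49.9, -11.9). Since AR ⟂ RQ (tangency), |AQ| = √(11.9² + 28.0²) = 30.4 regardless of where R sits on A1. So Q lies on both circle(C, 53.88) and circle(A, 30.4); the below-CH intersection is Q = (36.8, -39.4). R is the foot of the tangent from Q: R = (38.0, -11.4).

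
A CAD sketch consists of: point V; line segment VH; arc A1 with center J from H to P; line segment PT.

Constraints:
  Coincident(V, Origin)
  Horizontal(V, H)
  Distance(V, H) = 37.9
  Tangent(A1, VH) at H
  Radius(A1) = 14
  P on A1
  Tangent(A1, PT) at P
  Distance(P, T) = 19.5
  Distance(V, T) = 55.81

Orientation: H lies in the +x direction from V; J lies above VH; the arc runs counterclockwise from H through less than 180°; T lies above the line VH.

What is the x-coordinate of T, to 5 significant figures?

41.064

V is at the origin; VH is horizontal with |VH| = 37.9 and H on the +x side, so H = (37.900, 0.0000). The tangent condition forces JH to be normal to VH, so J = H + (0, 14) = (37.900, 14.000). Since JP ⟂ PT (tangency), |JT| = √(14.0² + 19.5²) = 24.005 regardless of where P sits on A1. So T lies on both circle(V, 55.81) and circle(J, 24.005); the above-VH intersection is T = (41.064, 37.796). P is the foot of the tangent from T: P = (50.249, 20.595).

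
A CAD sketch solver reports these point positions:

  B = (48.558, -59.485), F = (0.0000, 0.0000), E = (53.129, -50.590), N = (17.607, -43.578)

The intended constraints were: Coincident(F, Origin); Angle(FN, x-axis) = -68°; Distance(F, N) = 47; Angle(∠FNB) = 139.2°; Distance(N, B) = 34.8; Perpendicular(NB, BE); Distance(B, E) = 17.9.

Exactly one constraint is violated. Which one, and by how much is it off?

Distance(B, E) = 17.9 — off by 7.90.

F = (0.00, 0.00) ✓; FN at -68.00° ✓; |FN| = 47.00 ✓; ∠FNB = 139.2° ✓; |NB| = 34.80 ✓; ∠(NB, BE) = 90.00° ✓; |BE| = 10.00 ✗.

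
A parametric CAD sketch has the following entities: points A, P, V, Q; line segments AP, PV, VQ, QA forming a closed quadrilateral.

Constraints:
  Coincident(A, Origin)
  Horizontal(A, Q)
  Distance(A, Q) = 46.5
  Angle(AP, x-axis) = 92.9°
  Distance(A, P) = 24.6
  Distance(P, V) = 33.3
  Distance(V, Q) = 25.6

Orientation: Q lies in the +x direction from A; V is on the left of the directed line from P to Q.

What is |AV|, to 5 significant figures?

38.164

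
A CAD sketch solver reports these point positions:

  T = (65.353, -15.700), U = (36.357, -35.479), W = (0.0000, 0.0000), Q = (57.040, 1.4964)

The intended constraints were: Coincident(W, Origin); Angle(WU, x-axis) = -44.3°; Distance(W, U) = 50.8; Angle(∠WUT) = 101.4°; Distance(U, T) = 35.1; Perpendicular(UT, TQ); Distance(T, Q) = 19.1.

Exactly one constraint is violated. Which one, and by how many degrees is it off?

Perpendicular(UT, TQ) — off by 8.50°.

W = (0.00, 0.00) ✓; WU at -44.30° ✓; |WU| = 50.80 ✓; ∠WUT = 101.4° ✓; |UT| = 35.10 ✓; ∠(UT, TQ) = 81.50° ✗; |TQ| = 19.10 ✓.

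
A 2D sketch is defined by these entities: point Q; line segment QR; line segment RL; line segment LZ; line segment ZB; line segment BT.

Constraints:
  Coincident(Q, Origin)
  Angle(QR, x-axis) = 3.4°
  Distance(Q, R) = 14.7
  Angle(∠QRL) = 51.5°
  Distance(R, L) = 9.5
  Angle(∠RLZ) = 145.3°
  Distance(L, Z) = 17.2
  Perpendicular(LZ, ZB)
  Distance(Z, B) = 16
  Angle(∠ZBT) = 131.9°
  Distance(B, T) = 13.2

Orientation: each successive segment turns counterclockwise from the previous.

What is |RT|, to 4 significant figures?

24.64

Q is at the origin; QR runs at 3.4° with length 14.7, so R = (14.67, 0.8718). ∠QRL = 51.5° gives RL at 131.9° from the x-axis; with |RL| = 9.5, L = (8.330, 7.943). ∠RLZ = 145.3° gives LZ at 166.6° from the x-axis; with |LZ| = 17.2, Z = (-8.402, 11.93). The perpendicularity gives ZB at right angles to LZ, so ZB runs at -103.4°; with |ZB| = 16.0, B = (-12.11, -3.636). ∠ZBT = 131.9° gives BT at -55.30° from the x-axis; with |BT| = 13.2, T = (-4.596, -14.49). Then |RT| = |T − R| = 24.64.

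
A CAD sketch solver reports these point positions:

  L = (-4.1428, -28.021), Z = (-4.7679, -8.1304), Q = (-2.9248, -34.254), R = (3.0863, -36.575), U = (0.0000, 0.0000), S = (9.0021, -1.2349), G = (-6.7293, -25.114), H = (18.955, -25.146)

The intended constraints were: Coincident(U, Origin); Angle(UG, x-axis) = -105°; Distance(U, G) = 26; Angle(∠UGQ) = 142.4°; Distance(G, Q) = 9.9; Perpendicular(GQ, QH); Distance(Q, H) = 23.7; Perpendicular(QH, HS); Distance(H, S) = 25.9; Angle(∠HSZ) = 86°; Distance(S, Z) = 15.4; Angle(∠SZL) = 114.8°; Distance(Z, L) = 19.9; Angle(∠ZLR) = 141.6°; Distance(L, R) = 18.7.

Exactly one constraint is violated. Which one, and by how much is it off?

Distance(L, R) = 18.7 — off by 7.50.

U = (0.00, 0.00) ✓; UG at -105.0° ✓; |UG| = 26.00 ✓; ∠UGQ = 142.4° ✓; |GQ| = 9.900 ✓; ∠(GQ, QH) = 90.00° ✓; |QH| = 23.70 ✓; ∠(QH, HS) = 90.00° ✓; |HS| = 25.90 ✓; ∠HSZ = 86.00° ✓; |SZ| = 15.40 ✓; ∠SZL = 114.8° ✓; |ZL| = 19.90 ✓; ∠ZLR = 141.6° ✓; |LR| = 11.20 ✗.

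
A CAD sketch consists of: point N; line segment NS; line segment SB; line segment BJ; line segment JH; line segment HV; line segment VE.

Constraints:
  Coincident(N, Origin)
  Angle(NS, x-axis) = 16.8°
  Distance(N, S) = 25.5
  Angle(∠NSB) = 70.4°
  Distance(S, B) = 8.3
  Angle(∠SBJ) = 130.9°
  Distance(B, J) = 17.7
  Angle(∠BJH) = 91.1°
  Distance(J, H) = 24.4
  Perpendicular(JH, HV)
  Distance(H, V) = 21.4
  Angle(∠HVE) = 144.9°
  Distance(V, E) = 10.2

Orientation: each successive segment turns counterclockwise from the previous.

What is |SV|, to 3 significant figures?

18.7

N is at the origin; NS runs at 16.8° with length 25.5, so S = (24.4, 7.37). ∠NSB = 70.4° gives SB at 126° from the x-axis; with |SB| = 8.3, B = (19.5, 14.1). ∠SBJ = 130.9° gives BJ at 176° from the x-axis; with |BJ| = 17.7, J = (1.84, 15.4). ∠BJH = 91.1° gives JH at -95.6° from the x-axis; with |JH| = 24.4, H = (-0.540, -8.84). JH ⟂ HV, so HV runs at -5.60°; with |HV| = 21.4, V = (20.8, -10.9). Then |SV| = |V − S| = 18.7.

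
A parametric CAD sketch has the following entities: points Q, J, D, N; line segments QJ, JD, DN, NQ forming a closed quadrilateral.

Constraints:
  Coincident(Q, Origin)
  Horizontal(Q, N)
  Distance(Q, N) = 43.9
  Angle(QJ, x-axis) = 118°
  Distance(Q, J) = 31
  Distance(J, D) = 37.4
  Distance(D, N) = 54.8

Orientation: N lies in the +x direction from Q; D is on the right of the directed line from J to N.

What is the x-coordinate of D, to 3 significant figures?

-10.0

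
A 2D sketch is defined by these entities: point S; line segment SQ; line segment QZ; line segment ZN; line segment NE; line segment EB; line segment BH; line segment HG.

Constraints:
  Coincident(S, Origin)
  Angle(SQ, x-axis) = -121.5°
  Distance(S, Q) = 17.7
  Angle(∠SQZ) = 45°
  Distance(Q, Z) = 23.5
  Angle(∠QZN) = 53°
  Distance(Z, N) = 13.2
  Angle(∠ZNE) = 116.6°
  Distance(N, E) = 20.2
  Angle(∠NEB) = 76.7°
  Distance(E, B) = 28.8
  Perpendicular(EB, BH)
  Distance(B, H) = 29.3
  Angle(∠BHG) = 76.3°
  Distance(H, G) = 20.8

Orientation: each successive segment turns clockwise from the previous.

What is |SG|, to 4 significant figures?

9.675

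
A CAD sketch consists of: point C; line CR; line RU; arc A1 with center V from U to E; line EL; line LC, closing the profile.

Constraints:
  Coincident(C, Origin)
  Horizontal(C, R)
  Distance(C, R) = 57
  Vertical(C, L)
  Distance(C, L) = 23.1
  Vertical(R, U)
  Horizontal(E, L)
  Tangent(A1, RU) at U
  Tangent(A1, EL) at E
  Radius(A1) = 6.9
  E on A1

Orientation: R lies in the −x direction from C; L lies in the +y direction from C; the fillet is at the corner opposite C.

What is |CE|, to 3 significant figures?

55.2

C is at the origin; C and R share the same y with |CR| = 57.0 and R on the −x side, so R = (-57.0, 0.00). CL is vertical with |CL| = 23.1 and L on the +y side, so L = (0.00, 23.1). The virtual corner opposite C is at (-57.0, 23.1). Tangency of A1 to RU means the radius VU is perpendicular to RU and A1 meets EL tangentially, so VE is at right angles to EL, with radius 6.9, so the center V sits 6.9 in from both sides at V = (-50.1, 16.2). That places the tangent points at U = (-57.0, 16.2) on RU and E = (-50.1, 23.1) on EL. Then |CE| = |E − C| = 55.2.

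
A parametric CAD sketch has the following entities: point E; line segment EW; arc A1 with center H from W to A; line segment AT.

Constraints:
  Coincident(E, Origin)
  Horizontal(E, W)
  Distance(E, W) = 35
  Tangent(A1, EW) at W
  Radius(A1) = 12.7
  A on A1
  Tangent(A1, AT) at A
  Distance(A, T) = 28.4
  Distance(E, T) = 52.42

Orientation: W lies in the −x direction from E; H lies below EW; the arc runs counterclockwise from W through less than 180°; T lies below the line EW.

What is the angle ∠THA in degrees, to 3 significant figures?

65.9°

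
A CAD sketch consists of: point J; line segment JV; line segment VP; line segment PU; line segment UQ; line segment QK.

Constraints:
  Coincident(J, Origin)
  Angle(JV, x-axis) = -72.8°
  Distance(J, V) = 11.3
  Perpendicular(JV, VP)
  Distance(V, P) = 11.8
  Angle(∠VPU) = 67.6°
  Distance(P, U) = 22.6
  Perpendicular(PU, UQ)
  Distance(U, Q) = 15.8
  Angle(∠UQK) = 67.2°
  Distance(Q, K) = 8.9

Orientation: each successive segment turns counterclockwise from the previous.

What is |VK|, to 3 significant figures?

10.0

J is at the origin; JV runs at -72.8° with length 11.3, so V = (3.34, -10.8). JV is perpendicular to VP, so VP runs at 17.2°; with |VP| = 11.8, P = (14.6, -7.31). ∠VPU = 67.6° gives PU at 130° from the x-axis; with |PU| = 22.6, U = (0.208, 10.1). PU ⟂ UQ, so UQ runs at -140°; with |UQ| = 15.8, Q = (-12.0, 0.0370). ∠UQK = 67.2° gives QK at -27.6° from the x-axis; with |QK| = 8.9, K = (-4.08, -4.09). Then |VK| = |K − V| = 10.0.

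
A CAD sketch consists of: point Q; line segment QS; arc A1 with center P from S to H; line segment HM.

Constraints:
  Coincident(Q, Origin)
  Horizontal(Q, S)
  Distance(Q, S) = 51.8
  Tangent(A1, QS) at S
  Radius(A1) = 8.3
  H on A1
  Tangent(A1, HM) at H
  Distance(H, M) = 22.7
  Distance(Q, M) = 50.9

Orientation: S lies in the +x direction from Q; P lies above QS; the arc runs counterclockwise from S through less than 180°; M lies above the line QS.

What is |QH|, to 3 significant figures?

59.3

Checks: Q.y = 0.00, S.y = 0.00 ✓; |PH| = 8.300 ✓; ∠(PH, HM) = 90.00° ✓; |HM| = 22.70 ✓; |QM| = 50.90 ✓.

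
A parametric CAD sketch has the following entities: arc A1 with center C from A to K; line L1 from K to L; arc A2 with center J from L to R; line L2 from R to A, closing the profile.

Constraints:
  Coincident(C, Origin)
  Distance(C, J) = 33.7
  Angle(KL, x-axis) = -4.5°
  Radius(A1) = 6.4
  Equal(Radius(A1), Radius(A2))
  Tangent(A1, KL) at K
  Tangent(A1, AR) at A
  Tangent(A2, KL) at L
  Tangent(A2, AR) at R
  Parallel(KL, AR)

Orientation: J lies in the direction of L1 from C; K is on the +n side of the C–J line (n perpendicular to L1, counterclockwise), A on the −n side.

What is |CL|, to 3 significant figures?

34.3

The slot axis is L1's direction at -4.5°, so u = (cos -4.5°, sin -4.5°) = (0.997, -0.0785) and n = (−sin -4.5°, cos -4.5°) = (0.0785, 0.997). C is at the origin and J lies 33.7 along u from C, so J = 33.7·u = (33.6, -2.64). Tangency of A1 to both parallel lines with radius 6.4 puts K and A at C ± 6.4·n: K = (0.502, 6.38), A = (-0.502, -6.38). Equal radii place L and R the same way about J: L = J + 6.4·n = (34.1, 3.74), R = J − 6.4·n = (33.1, -9.02). Then |CL| = |L − C| = 34.3.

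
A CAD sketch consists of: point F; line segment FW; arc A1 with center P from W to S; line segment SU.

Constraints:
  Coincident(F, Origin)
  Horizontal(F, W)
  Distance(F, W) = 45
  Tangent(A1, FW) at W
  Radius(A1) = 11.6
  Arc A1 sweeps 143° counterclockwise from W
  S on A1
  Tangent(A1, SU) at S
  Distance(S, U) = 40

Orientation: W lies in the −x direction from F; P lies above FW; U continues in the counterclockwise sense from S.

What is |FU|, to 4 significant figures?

83.15

F is at the origin; F and W share the same y with |FW| = 45.0 and W on the −x side, so W = (-45.00, 0.000). Since A1 is tangent to FW there, PW ⟂ FW, so P = W + (0, 11.6) = (-45.00, 11.60). On A1, W sits at bearing -90° from P; a 143° counterclockwise sweep puts S at bearing 53°, so S = P + 11.6·(cos 53°, sin 53°) = (-38.02, 20.86). A1 meets SU tangentially, so PS is at right angles to SU, so SU runs along (−sin 53°, cos 53°); with |SU| = 40.0, U = (-69.96, 44.94). Then |FU| = |U − F| = 83.15.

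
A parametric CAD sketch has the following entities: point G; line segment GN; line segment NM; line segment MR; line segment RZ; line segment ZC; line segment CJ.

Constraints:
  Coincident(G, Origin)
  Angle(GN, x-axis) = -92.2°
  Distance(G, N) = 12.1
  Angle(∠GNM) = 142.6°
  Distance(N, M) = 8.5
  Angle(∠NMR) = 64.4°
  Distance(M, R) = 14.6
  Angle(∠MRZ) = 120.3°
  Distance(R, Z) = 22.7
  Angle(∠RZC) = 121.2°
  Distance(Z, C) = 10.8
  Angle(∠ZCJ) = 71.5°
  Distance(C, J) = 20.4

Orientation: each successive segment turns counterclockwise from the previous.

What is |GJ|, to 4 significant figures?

7.535

∠RZC = 121.2° gives ZC at 179.3° from the x-axis; with |ZC| = 10.8, C = (-10.76, 13.40). ∠ZCJ = 71.5° gives CJ at -72.20° from the x-axis; with |CJ| = 20.4, J = (-4.526, -6.025). Then |GJ| = |J − G| = 7.535.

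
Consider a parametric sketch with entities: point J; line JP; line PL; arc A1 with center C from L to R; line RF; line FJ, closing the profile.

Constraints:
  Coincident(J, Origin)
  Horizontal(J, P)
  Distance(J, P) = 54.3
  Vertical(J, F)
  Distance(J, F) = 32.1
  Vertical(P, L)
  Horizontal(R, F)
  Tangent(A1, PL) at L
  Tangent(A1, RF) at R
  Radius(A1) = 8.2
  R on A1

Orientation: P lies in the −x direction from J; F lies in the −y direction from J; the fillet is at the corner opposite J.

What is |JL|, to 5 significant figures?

59.327

J is at the origin; J and P share the same y with |JP| = 54.3 and P on the −x side, so P = (-54.300, 0.0000). J and F share the same x with |JF| = 32.1 and F on the −y side, so F = (0.0000, -32.100). The virtual corner opposite J is at (-54.300, -32.100). The tangent condition forces CL to be normal to PL and A1 meets RF tangentially, so CR is at right angles to RF, with radius 8.2, so the center C sits 8.2 in from both sides at C = (-46.100, -23.900). That places the tangent points at L = (-54.300, -23.900) on PL and R = (-46.100, -32.100) on RF. Then |JL| = |L − J| = 59.327.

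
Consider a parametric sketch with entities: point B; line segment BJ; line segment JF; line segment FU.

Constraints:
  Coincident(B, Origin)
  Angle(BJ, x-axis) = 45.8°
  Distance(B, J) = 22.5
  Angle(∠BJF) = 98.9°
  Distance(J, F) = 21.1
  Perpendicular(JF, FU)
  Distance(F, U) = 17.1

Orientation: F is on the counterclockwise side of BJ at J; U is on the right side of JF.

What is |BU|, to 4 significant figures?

46.38

B is at the origin; BJ runs at 45.8° with length 22.5, so J = 22.5·(cos 45.8°, sin 45.8°) = (15.69, 16.13). ∠BJF = 98.9°, so JF runs at 45.8° + (180° − 98.9°) = 126.9° from the x-axis; with |JF| = 21.1, F = J + 21.1·(cos 126.9°, sin 126.9°) = (3.017, 33.00). JF is perpendicular to FU; with |FU| = 17.1 on the right of JF, U = F + 17.1·(0.7997, 0.6004) = (16.69, 43.27). Then |BU| = |U − B| = 46.38.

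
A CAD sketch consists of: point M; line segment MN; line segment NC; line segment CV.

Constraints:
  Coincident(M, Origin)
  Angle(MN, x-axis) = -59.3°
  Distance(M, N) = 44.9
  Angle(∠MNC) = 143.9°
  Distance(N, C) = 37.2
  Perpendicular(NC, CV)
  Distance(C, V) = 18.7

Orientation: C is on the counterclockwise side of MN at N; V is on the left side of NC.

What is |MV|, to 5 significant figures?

73.887

∠MNC = 143.9°, so NC runs at -59.3° + (180° − 143.9°) = -23.200° from the x-axis; with |NC| = 37.2, C = N + 37.2·(cos -23.200°, sin -23.200°) = (57.115, -53.262). NC ⟂ CV; with |CV| = 18.7 on the left of NC, V = C + 18.7·(0.39394, 0.91914) = (64.482, -36.074). Then |MV| = |V − M| = 73.887.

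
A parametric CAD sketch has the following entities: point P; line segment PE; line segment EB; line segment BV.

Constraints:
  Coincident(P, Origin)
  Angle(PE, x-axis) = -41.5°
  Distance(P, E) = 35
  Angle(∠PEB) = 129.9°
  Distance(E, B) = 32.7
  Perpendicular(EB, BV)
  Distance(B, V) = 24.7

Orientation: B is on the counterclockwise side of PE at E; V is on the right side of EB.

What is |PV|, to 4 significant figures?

75.49

P is at the origin; PE runs at -41.5° with length 35.0, so E = 35.0·(cos -41.5°, sin -41.5°) = (26.21, -23.19). ∠PEB = 129.9°, so EB runs at -41.5° + (180° − 129.9°) = 8.600° from the x-axis; with |EB| = 32.7, B = E + 32.7·(cos 8.600°, sin 8.600°) = (58.55, -18.30). EB ⟂ BV; with |BV| = 24.7 on the right of EB, V = B + 24.7·(0.1495, -0.9888) = (62.24, -42.72). Then |PV| = |V − P| = 75.49.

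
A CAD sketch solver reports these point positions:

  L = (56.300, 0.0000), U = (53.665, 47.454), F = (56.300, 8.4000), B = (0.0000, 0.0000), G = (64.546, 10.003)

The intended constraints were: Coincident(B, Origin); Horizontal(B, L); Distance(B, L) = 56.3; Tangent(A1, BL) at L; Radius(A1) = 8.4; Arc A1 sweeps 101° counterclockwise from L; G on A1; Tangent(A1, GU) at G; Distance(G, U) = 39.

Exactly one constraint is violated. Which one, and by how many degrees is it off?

Tangent(A1, GU) at G — off by 5.20°.

B = (0.00, 0.00) ✓; B.y = 0.00, L.y = 0.00 ✓; |BL| = 56.30 ✓; ∠(FL, LB) = 90.00° ✓; |FL| = 8.400 ✓; bearing(F→G) − bearing(F→L) = 101.0° ✓; |FG| = 8.400 ✓; ∠(FG, GU) = 84.80° ✗; |GU| = 39.00 ✓.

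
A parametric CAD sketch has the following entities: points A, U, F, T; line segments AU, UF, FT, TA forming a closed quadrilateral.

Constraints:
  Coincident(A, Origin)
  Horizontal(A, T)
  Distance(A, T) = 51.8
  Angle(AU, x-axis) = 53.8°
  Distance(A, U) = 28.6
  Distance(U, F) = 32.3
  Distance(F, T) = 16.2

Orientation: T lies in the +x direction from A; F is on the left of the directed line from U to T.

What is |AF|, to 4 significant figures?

50.89

Checks: |UF| = 32.30 ✓; |FT| = 16.20 ✓.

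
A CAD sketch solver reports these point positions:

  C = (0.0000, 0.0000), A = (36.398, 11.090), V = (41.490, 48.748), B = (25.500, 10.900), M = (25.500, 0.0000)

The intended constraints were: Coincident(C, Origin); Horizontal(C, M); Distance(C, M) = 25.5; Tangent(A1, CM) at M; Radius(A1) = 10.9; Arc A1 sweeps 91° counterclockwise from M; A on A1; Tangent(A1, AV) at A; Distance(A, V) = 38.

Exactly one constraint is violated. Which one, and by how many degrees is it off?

Tangent(A1, AV) at A — off by 8.70°.

C = (0.00, 0.00) ✓; C.y = 0.00, M.y = 0.00 ✓; |CM| = 25.50 ✓; ∠(BM, MC) = 90.00° ✓; |BM| = 10.90 ✓; bearing(B→A) − bearing(B→M) = 91.00° ✓; |BA| = 10.90 ✓; ∠(BA, AV) = 98.70° ✗; |AV| = 38.00 ✓.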